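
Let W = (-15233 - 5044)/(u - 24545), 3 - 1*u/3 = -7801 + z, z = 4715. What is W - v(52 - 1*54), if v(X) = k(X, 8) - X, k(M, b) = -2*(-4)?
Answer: -132503/15278 ≈ -8.6728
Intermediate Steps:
k(M, b) = 8
v(X) = 8 - X
u = 9267 (u = 9 - 3*(-7801 + 4715) = 9 - 3*(-3086) = 9 + 9258 = 9267)
W = 20277/15278 (W = (-15233 - 5044)/(9267 - 24545) = -20277/(-15278) = -20277*(-1/15278) = 20277/15278 ≈ 1.3272)
W - v(52 - 1*54) = 20277/15278 - (8 - (52 - 1*54)) = 20277/15278 - (8 - (52 - 54)) = 20277/15278 - (8 - 1*(-2)) = 20277/15278 - (8 + 2) = 20277/15278 - 1*10 = 20277/15278 - 10 = -132503/15278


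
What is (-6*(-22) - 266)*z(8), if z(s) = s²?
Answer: -8576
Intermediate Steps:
(-6*(-22) - 266)*z(8) = (-6*(-22) - 266)*8² = (132 - 266)*64 = -134*64 = -8576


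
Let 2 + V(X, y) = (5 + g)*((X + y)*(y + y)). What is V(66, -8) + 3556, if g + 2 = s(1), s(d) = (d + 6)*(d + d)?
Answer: -12222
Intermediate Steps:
s(d) = 2*d*(6 + d) (s(d) = (6 + d)*(2*d) = 2*d*(6 + d))
g = 12 (g = -2 + 2*1*(6 + 1) = -2 + 2*1*7 = -2 + 14 = 12)
V(X, y) = -2 + 34*y*(X + y) (V(X, y) = -2 + (5 + 12)*((X + y)*(y + y)) = -2 + 17*((X + y)*(2*y)) = -2 + 17*(2*y*(X + y)) = -2 + 34*y*(X + y))
V(66, -8) + 3556 = (-2 + 34*(-8)**2 + 34*66*(-8)) + 3556 = (-2 + 34*64 - 17952) + 3556 = (-2 + 2176 - 17952) + 3556 = -15778 + 3556 = -12222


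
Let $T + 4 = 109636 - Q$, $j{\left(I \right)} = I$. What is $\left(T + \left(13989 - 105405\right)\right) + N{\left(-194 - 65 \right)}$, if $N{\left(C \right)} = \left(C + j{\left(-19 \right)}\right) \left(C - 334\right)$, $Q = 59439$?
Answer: $123631$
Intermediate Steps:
$T = 50193$ ($T = -4 + \left(109636 - 59439\right) = -4 + 50197 = 50193$)
$N{\left(C \right)} = \left(-334 + C\right) \left(-19 + C\right)$ ($N{\left(C \right)} = \left(C - 19\right) \left(C - 334\right) = \left(-19 + C\right) \left(-334 + C\right) = \left(-334 + C\right) \left(-19 + C\right)$)
$\left(T + \left(13989 - 105405\right)\right) + N{\left(-194 - 65 \right)} = \left(50193 + \left(13989 - 105405\right)\right) + \left(6346 + \left(-194 - 65\right)^{2} - 353 \left(-194 - 65\right)\right) = \left(50193 - 91416\right) + \left(6346 + \left(-259\right)^{2} - -91427\right) = -41223 + \left(6346 + 67081 + 91427\right) = -41223 + 164854 = 123631$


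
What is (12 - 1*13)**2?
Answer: 1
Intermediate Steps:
(12 - 1*13)**2 = (12 - 13)**2 = (-1)**2 = 1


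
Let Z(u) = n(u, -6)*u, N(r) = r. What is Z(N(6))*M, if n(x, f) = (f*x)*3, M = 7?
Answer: -4536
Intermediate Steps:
n(x, f) = 3*f*x
Z(u) = -18*u² (Z(u) = (3*(-6)*u)*u = (-18*u)*u = -18*u²)
Z(N(6))*M = -18*6²*7 = -18*36*7 = -648*7 = -4536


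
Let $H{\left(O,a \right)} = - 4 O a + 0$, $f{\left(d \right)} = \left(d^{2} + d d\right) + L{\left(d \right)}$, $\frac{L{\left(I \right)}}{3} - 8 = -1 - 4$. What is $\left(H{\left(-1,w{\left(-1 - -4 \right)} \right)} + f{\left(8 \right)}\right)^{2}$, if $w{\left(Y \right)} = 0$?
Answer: $18769$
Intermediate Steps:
$L{\left(I \right)} = 9$ ($L{\left(I \right)} = 24 + 3 \left(-1 - 4\right) = 24 + 3 \left(-5\right) = 24 - 15 = 9$)
$f{\left(d \right)} = 9 + 2 d^{2}$ ($f{\left(d \right)} = \left(d^{2} + d d\right) + 9 = \left(d^{2} + d^{2}\right) + 9 = 2 d^{2} + 9 = 9 + 2 d^{2}$)
$H{\left(O,a \right)} = - 4 O a$ ($H{\left(O,a \right)} = - 4 O a + 0 = - 4 O a$)
$\left(H{\left(-1,w{\left(-1 - -4 \right)} \right)} + f{\left(8 \right)}\right)^{2} = \left(\left(-4\right) \left(-1\right) 0 + \left(9 + 2 \cdot 8^{2}\right)\right)^{2} = \left(0 + \left(9 + 2 \cdot 64\right)\right)^{2} = \left(0 + \left(9 + 128\right)\right)^{2} = \left(0 + 137\right)^{2} = 137^{2} = 18769$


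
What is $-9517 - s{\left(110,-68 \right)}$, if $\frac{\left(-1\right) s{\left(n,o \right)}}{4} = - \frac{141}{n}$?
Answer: $- \frac{523717}{55} \approx -9522.1$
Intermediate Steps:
$s{\left(n,o \right)} = \frac{564}{n}$ ($s{\left(n,o \right)} = - 4 \left(- \frac{141}{n}\right) = \frac{564}{n}$)
$-9517 - s{\left(110,-68 \right)} = -9517 - \frac{564}{110} = -9517 - 564 \cdot \frac{1}{110} = -9517 - \frac{282}{55} = - \frac{523717}{55}$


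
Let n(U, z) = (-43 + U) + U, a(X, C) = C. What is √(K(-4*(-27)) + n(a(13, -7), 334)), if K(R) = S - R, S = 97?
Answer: 2*I*√17 ≈ 8.2462*I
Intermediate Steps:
n(U, z) = -43 + 2*U
K(R) = 97 - R
√(K(-4*(-27)) + n(a(13, -7), 334)) = √((97 - (-4)*(-27)) + (-43 + 2*(-7))) = √((97 - 1*108) + (-43 - 14)) = √((97 - 108) - 57) = √(-11 - 57) = √(-68) = 2*I*√17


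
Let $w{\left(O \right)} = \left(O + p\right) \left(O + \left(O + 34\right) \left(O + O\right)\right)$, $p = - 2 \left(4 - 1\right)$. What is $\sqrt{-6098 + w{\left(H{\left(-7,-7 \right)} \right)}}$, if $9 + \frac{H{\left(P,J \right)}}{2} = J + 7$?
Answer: $\sqrt{8158} \approx 90.322$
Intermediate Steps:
$H{\left(P,J \right)} = -4 + 2 J$ ($H{\left(P,J \right)} = -18 + 2 \left(J + 7\right) = -18 + 2 \left(7 + J\right) = -18 + \left(14 + 2 J\right) = -4 + 2 J$)
$p = -6$ ($p = \left(-2\right) 3 = -6$)
$w{\left(O \right)} = \left(-6 + O\right) \left(O + 2 O \left(34 + O\right)\right)$ ($w{\left(O \right)} = \left(O - 6\right) \left(O + \left(O + 34\right) \left(O + O\right)\right) = \left(-6 + O\right) \left(O + \left(34 + O\right) 2 O\right) = \left(-6 + O\right) \left(O + 2 O \left(34 + O\right)\right)$)
$\sqrt{-6098 + w{\left(H{\left(-7,-7 \right)} \right)}} = \sqrt{-6098 + \left(-4 + 2 \left(-7\right)\right) \left(-414 + 2 \left(-4 + 2 \left(-7\right)\right)^{2} + 57 \left(-4 + 2 \left(-7\right)\right)\right)} = \sqrt{-6098 + \left(-4 - 14\right) \left(-414 + 2 \left(-4 - 14\right)^{2} + 57 \left(-4 - 14\right)\right)} = \sqrt{-6098 - 18 \left(-414 + 2 \left(-18\right)^{2} + 57 \left(-18\right)\right)} = \sqrt{-6098 - 18 \left(-414 + 2 \cdot 324 - 1026\right)} = \sqrt{-6098 - 18 \left(-414 + 648 - 1026\right)} = \sqrt{-6098 - -14256} = \sqrt{-6098 + 14256} = \sqrt{8158}$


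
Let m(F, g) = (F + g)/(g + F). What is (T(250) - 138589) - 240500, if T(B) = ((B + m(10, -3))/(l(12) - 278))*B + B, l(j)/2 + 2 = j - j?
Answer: -53447674/141 ≈ -3.7906e+5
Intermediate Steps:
l(j) = -4 (l(j) = -4 + 2*(j - j) = -4 + 2*0 = -4 + 0 = -4)
m(F, g) = 1 (m(F, g) = (F + g)/(F + g) = 1)
T(B) = B + B*(-1/282 - B/282) (T(B) = ((B + 1)/(-4 - 278))*B + B = ((1 + B)/(-282))*B + B = ((1 + B)*(-1/282))*B + B = (-1/282 - B/282)*B + B = B*(-1/282 - B/282) + B = B + B*(-1/282 - B/282))
(T(250) - 138589) - 240500 = ((1/282)*250*(281 - 1*250) - 138589) - 240500 = ((1/282)*250*(281 - 250) - 138589) - 240500 = ((1/282)*250*31 - 138589) - 240500 = (3875/141 - 138589) - 240500 = -19537174/141 - 240500 = -53447674/141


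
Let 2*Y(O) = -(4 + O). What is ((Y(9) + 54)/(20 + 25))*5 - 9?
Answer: -67/18 ≈ -3.7222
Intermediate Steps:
Y(O) = -2 - O/2 (Y(O) = (-(4 + O))/2 = (-4 - O)/2 = -2 - O/2)
((Y(9) + 54)/(20 + 25))*5 - 9 = (((-2 - ½*9) + 54)/(20 + 25))*5 - 9 = (((-2 - 9/2) + 54)/45)*5 - 9 = ((-13/2 + 54)*(1/45))*5 - 9 = ((95/2)*(1/45))*5 - 9 = (19/18)*5 - 9 = 95/18 - 9 = -67/18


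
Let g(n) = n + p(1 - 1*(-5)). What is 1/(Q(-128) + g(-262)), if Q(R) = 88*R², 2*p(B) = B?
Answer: 1/1441533 ≈ 6.9371e-7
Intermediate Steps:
p(B) = B/2
g(n) = 3 + n (g(n) = n + (1 - 1*(-5))/2 = n + (1 + 5)/2 = n + (½)*6 = n + 3 = 3 + n)
1/(Q(-128) + g(-262)) = 1/(88*(-128)² + (3 - 262)) = 1/(88*16384 - 259) = 1/(1441792 - 259) = 1/1441533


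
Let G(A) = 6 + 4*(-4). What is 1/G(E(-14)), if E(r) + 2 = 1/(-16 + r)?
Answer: -⅒ ≈ -0.10000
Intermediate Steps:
E(r) = -2 + 1/(-16 + r)
G(A) = -10 (G(A) = 6 - 16 = -10)
1/G(E(-14)) = 1/(-10) = -⅒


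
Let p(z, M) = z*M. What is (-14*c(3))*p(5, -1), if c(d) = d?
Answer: 210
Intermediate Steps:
p(z, M) = M*z
(-14*c(3))*p(5, -1) = (-14*3)*(-1*5) = -42*(-5) = 210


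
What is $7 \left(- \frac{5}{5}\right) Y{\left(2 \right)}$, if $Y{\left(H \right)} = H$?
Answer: $-14$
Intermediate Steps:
$7 \left(- \frac{5}{5}\right) Y{\left(2 \right)} = 7 \left(- \frac{5}{5}\right) 2 = 7 \left(\left(-5\right) \frac{1}{5}\right) 2 = 7 \left(-1\right) 2 = \left(-7\right) 2 = -14$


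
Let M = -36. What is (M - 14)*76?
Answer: -3800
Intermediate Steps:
(M - 14)*76 = (-36 - 14)*76 = -50*76 = -3800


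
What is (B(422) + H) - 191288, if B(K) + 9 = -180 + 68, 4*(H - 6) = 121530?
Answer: -322041/2 ≈ -1.6102e+5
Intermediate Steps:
H = 60777/2 (H = 6 + (1/4)*121530 = 6 + 60765/2 = 60777/2 ≈ 30389.)
B(K) = -121 (B(K) = -9 + (-180 + 68) = -9 - 112 = -121)
(B(422) + H) - 191288 = (-121 + 60777/2) - 191288 = 60535/2 - 191288 = -322041/2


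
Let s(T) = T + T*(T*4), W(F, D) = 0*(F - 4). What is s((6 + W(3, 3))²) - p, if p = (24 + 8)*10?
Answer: 4900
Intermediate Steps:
W(F, D) = 0 (W(F, D) = 0*(-4 + F) = 0)
s(T) = T + 4*T² (s(T) = T + T*(4*T) = T + 4*T²)
p = 320 (p = 32*10 = 320)
s((6 + W(3, 3))²) - p = (6 + 0)²*(1 + 4*(6 + 0)²) - 1*320 = 6²*(1 + 4*6²) - 320 = 36*(1 + 4*36) - 320 = 36*(1 + 144) - 320 = 36*145 - 320 = 5220 - 320 = 4900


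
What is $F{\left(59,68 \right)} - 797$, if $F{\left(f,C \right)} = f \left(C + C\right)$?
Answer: $7227$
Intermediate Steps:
$F{\left(f,C \right)} = 2 C f$ ($F{\left(f,C \right)} = f 2 C = 2 C f$)
$F{\left(59,68 \right)} - 797 = 2 \cdot 68 \cdot 59 - 797 = 8024 - 797 = 7227$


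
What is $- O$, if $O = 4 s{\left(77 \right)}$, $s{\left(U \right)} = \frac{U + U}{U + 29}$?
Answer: $- \frac{308}{53} \approx -5.8113$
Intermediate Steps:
$s{\left(U \right)} = \frac{2 U}{29 + U}$
$O = \frac{308}{53}$ ($O = 4 \cdot 2 \cdot 77 \frac{1}{29 + 77} = 4 \cdot 2 \cdot 77 \cdot \frac{1}{106} = 4 \cdot \frac{77}{53} = \frac{308}{53} \approx 5.8113$)
$- O = \left(-1\right) \frac{308}{53} = - \frac{308}{53}$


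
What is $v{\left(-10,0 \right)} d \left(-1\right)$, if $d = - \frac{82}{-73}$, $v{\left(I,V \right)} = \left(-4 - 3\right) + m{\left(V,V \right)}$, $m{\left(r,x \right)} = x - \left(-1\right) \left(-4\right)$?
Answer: $\frac{902}{73} \approx 12.356$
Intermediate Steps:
$m{\left(r,x \right)} = -4 + x$ ($m{\left(r,x \right)} = x - 4 = -4 + x$)
$v{\left(I,V \right)} = -11 + V$ ($v{\left(I,V \right)} = \left(-4 - 3\right) + \left(-4 + V\right) = -7 + \left(-4 + V\right) = -11 + V$)
$d = \frac{82}{73}$ ($d = \left(-82\right) \left(- \frac{1}{73}\right) = \frac{82}{73} \approx 1.1233$)
$v{\left(-10,0 \right)} d \left(-1\right) = \left(-11 + 0\right) \frac{82}{73} \left(-1\right) = \left(-11\right) \frac{82}{73} \left(-1\right) = \left(- \frac{902}{73}\right) \left(-1\right) = \frac{902}{73}$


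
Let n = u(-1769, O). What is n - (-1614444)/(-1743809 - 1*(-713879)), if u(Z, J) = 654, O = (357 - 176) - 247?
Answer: 111993296/171655 ≈ 652.43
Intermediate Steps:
O = -66 (O = 181 - 247 = -66)
n = 654
n - (-1614444)/(-1743809 - 1*(-713879)) = 654 - (-1614444)/(-1743809 - 1*(-713879)) = 654 - (-1614444)/(-1743809 + 713879) = 654 - (-1614444)/(-1029930) = 654 - (-1614444)*(-1)/1029930 = 654 - 1*269074/171655 = 654 - 269074/171655 = 111993296/171655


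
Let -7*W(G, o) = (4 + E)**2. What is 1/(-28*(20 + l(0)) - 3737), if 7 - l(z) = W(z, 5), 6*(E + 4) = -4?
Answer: -9/40453 ≈ -0.00022248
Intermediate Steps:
E = -14/3 (E = -4 + (1/6)*(-4) = -4 - 2/3 = -14/3 ≈ -4.6667)
W(G, o) = -4/63 (W(G, o) = -(4 - 14/3)**2/7 = -(-2/3)**2/7 = -1/7*4/9 = -4/63)
l(z) = 445/63 (l(z) = 7 - 1*(-4/63) = 7 + 4/63 = 445/63)
1/(-28*(20 + l(0)) - 3737) = 1/(-28*(20 + 445/63) - 3737) = 1/(-28*1705/63 - 3737) = 1/(-6820/9 - 3737) = 1/(-40453/9) = -9/40453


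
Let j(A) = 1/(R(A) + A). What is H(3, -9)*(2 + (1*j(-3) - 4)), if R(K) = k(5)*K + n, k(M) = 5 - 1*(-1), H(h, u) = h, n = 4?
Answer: -105/17 ≈ -6.1765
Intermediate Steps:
k(M) = 6 (k(M) = 5 + 1 = 6)
R(K) = 4 + 6*K (R(K) = 6*K + 4 = 4 + 6*K)
j(A) = 1/(4 + 7*A) (j(A) = 1/((4 + 6*A) + A) = 1/(4 + 7*A))
H(3, -9)*(2 + (1*j(-3) - 4)) = 3*(2 + (1/(4 + 7*(-3)) - 4)) = 3*(2 + (1/(4 - 21) - 4)) = 3*(2 + (1/(-17) - 4)) = 3*(2 + (1*(-1/17) - 4)) = 3*(2 + (-1/17 - 4)) = 3*(2 - 69/17) = 3*(-35/17) = -105/17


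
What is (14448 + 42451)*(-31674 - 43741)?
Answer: -4291038085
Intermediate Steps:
(14448 + 42451)*(-31674 - 43741) = 56899*(-75415) = -4291038085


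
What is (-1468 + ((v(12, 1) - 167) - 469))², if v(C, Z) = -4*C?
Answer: 4631104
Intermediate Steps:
(-1468 + ((v(12, 1) - 167) - 469))² = (-1468 + ((-4*12 - 167) - 469))² = (-1468 + ((-48 - 167) - 469))² = (-1468 + (-215 - 469))² = (-1468 - 684)² = (-2152)² = 4631104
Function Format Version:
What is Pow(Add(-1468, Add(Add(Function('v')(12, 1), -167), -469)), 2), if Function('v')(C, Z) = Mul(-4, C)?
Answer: 4631104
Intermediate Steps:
Pow(Add(-1468, Add(Add(Function('v')(12, 1), -167), -469)), 2) = Pow(Add(-1468, Add(Add(Mul(-4, 12), -167), -469)), 2) = Pow(Add(-1468, Add(Add(-48, -167), -469)), 2) = Pow(Add(-1468, Add(-215, -469)), 2) = Pow(Add(-1468, -684), 2) = Pow(-2152, 2) = 4631104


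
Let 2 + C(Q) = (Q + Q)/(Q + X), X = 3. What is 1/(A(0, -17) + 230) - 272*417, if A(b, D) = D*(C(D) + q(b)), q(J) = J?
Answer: -176828009/1559 ≈ -1.1342e+5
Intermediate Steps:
C(Q) = -2 + 2*Q/(3 + Q) (C(Q) = -2 + (Q + Q)/(Q + 3) = -2 + (2*Q)/(3 + Q) = -2 + 2*Q/(3 + Q))
A(b, D) = D*(b - 6/(3 + D)) (A(b, D) = D*(-6/(3 + D) + b) = D*(b - 6/(3 + D)))
1/(A(0, -17) + 230) - 272*417 = 1/(-17*(-6 + 0*(3 - 17))/(3 - 17) + 230) - 272*417 = 1/(-17*(-6 + 0*(-14))/(-14) + 230) - 113424 = 1/(-17*(-1/14)*(-6 + 0) + 230) - 113424 = 1/(-17*(-1/14)*(-6) + 230) - 113424 = 1/(-51/7 + 230) - 113424 = 1/(1559/7) - 113424 = 7/1559 - 113424 = -176828009/1559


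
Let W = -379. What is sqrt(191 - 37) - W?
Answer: 379 + sqrt(154) ≈ 391.41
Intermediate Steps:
sqrt(191 - 37) - W = sqrt(191 - 37) - 1*(-379) = sqrt(154) + 379 = 379 + sqrt(154)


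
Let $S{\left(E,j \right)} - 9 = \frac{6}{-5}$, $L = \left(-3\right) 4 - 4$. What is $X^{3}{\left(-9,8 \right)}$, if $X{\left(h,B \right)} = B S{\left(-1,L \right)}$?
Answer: $\frac{30371328}{125} \approx 2.4297 \cdot 10^{5}$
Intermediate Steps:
$L = -16$ ($L = -12 - 4 = -16$)
$S{\left(E,j \right)} = \frac{39}{5}$ ($S{\left(E,j \right)} = 9 + \frac{6}{-5} = 9 + 6 \left(- \frac{1}{5}\right) = 9 - \frac{6}{5} = \frac{39}{5}$)
$X{\left(h,B \right)} = \frac{39 B}{5}$ ($X{\left(h,B \right)} = B \frac{39}{5} = \frac{39 B}{5}$)
$X^{3}{\left(-9,8 \right)} = \left(\frac{39}{5} \cdot 8\right)^{3} = \left(\frac{312}{5}\right)^{3} = \frac{30371328}{125}$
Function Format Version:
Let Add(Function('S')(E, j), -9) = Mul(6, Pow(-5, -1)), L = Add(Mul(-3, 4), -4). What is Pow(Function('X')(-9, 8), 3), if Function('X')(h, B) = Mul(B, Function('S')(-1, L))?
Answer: Rational(30371328, 125) ≈ 2.4297e+5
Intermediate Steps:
L = -16 (L = Add(-12, -4) = -16)
Function('S')(E, j) = Rational(39, 5) (Function('S')(E, j) = Add(9, Mul(6, Pow(-5, -1))) = Add(9, Mul(6, Rational(-1, 5))) = Add(9, Rational(-6, 5)) = Rational(39, 5))
Function('X')(h, B) = Mul(Rational(39, 5), B) (Function('X')(h, B) = Mul(B, Rational(39, 5)) = Mul(Rational(39, 5), B))
Pow(Function('X')(-9, 8), 3) = Pow(Mul(Rational(39, 5), 8), 3) = Pow(Rational(312, 5), 3) = Rational(30371328, 125)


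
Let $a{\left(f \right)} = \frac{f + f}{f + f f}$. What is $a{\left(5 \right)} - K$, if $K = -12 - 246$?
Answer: $\frac{775}{3} \approx 258.33$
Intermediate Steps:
$a{\left(f \right)} = \frac{2 f}{f + f^{2}}$
$K = -258$
$a{\left(5 \right)} - K = \frac{2}{1 + 5} - -258 = \frac{2}{6} + 258 = 2 \cdot \frac{1}{6} + 258 = \frac{1}{3} + 258 = \frac{775}{3}$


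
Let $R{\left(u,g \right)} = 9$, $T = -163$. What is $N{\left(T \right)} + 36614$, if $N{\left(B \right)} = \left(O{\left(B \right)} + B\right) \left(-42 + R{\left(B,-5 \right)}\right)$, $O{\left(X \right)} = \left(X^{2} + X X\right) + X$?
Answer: $-1706182$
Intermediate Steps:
$O{\left(X \right)} = X + 2 X^{2}$ ($O{\left(X \right)} = \left(X^{2} + X^{2}\right) + X = 2 X^{2} + X = X + 2 X^{2}$)
$N{\left(B \right)} = - 33 B - 33 B \left(1 + 2 B\right)$ ($N{\left(B \right)} = \left(B \left(1 + 2 B\right) + B\right) \left(-42 + 9\right) = \left(B + B \left(1 + 2 B\right)\right) \left(-33\right) = - 33 B - 33 B \left(1 + 2 B\right)$)
$N{\left(T \right)} + 36614 = 66 \left(-163\right) \left(-1 - -163\right) + 36614 = 66 \left(-163\right) \left(-1 + 163\right) + 36614 = 66 \left(-163\right) 162 + 36614 = -1742796 + 36614 = -1706182$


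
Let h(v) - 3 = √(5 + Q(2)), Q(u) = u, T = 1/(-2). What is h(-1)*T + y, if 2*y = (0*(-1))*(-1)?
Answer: -3/2 - √7/2 ≈ -2.8229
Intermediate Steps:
T = -½ ≈ -0.50000
h(v) = 3 + √7 (h(v) = 3 + √(5 + 2) = 3 + √7)
y = 0 (y = ((0*(-1))*(-1))/2 = (0*(-1))/2 = (½)*0 = 0)
h(-1)*T + y = (3 + √7)*(-½) + 0 = (-3/2 - √7/2) + 0 = -3/2 - √7/2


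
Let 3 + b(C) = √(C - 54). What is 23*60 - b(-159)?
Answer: 1383 - I*√213 ≈ 1383.0 - 14.595*I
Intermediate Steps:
b(C) = -3 + √(-54 + C) (b(C) = -3 + √(C - 54) = -3 + √(-54 + C))
23*60 - b(-159) = 23*60 - (-3 + √(-54 - 159)) = 1380 - (-3 + √(-213)) = 1380 - (-3 + I*√213) = 1380 + (3 - I*√213) = 1383 - I*√213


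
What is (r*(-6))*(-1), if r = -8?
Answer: -48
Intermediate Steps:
(r*(-6))*(-1) = -8*(-6)*(-1) = 48*(-1) = -48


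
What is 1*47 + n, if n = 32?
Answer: 79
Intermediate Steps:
1*47 + n = 1*47 + 32 = 47 + 32 = 79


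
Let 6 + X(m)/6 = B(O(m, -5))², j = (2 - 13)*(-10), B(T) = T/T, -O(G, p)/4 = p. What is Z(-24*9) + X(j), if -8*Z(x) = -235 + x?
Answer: 211/8 ≈ 26.375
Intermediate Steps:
Z(x) = 235/8 - x/8 (Z(x) = -(-235 + x)/8 = 235/8 - x/8)
O(G, p) = -4*p
B(T) = 1
j = 110 (j = -11*(-10) = 110)
X(m) = -30 (X(m) = -36 + 6*1² = -36 + 6*1 = -36 + 6 = -30)
Z(-24*9) + X(j) = (235/8 - (-3)*9) - 30 = (235/8 - ⅛*(-216)) - 30 = (235/8 + 27) - 30 = 451/8 - 30 = 211/8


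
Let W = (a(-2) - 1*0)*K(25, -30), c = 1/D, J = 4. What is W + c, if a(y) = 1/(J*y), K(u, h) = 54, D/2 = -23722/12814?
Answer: -333061/47444 ≈ -7.0201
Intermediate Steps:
D = -23722/6407 (D = 2*(-23722/12814) = 2*(-23722*1/12814) = 2*(-11861/6407) = -23722/6407 ≈ -3.7025)
a(y) = 1/(4*y)
c = -6407/23722 (c = 1/(-23722/6407) = -6407/23722 ≈ -0.27009)
W = -27/4 (W = ((1/4)/(-2) - 1*0)*54 = ((1/4)*(-1/2) + 0)*54 = (-1/8 + 0)*54 = -1/8*54 = -27/4 ≈ -6.7500)
W + c = -27/4 - 6407/23722 = -333061/47444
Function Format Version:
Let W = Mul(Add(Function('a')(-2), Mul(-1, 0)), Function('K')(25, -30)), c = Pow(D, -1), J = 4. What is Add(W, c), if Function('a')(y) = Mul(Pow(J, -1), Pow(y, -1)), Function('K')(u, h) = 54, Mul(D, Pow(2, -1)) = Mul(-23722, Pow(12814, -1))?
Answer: Rational(-333061, 47444) ≈ -7.0201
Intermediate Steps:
D = Rational(-23722, 6407) (D = Mul(2, Mul(-23722, Pow(12814, -1))) = Mul(2, Mul(-23722, Rational(1, 12814))) = Mul(2, Rational(-11861, 6407)) = Rational(-23722, 6407) ≈ -3.7025)
Function('a')(y) = Mul(Rational(1, 4), Pow(y, -1)) (Function('a')(y) = Mul(Pow(4, -1), Pow(y, -1)) = Mul(Rational(1, 4), Pow(y, -1)))
c = Rational(-6407, 23722) (c = Pow(Rational(-23722, 6407), -1) = Rational(-6407, 23722) ≈ -0.27009)
W = Rational(-27, 4) (W = Mul(Add(Mul(Rational(1, 4), Pow(-2, -1)), Mul(-1, 0)), 54) = Mul(Add(Mul(Rational(1, 4), Rational(-1, 2)), 0), 54) = Mul(Add(Rational(-1, 8), 0), 54) = Mul(Rational(-1, 8), 54) = Rational(-27, 4) ≈ -6.7500)
Add(W, c) = Add(Rational(-27, 4), Rational(-6407, 23722)) = Rational(-333061, 47444)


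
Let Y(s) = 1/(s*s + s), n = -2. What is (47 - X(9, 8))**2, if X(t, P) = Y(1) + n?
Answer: 9409/4 ≈ 2352.3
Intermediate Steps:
Y(s) = 1/(s + s**2) (Y(s) = 1/(s**2 + s) = 1/(s + s**2))
X(t, P) = -3/2 (X(t, P) = 1/(1*(1 + 1)) - 2 = 1/2 - 2 = -3/2)
(47 - X(9, 8))**2 = (47 - 1*(-3/2))**2 = (47 + 3/2)**2 = (97/2)**2 = 9409/4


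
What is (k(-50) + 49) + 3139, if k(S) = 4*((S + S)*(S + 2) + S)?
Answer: 22188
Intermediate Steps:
k(S) = 4*S + 8*S*(2 + S) (k(S) = 4*((2*S)*(2 + S) + S) = 4*(2*S*(2 + S) + S) = 4*(S + 2*S*(2 + S)) = 4*S + 8*S*(2 + S))
(k(-50) + 49) + 3139 = (4*(-50)*(5 + 2*(-50)) + 49) + 3139 = (4*(-50)*(5 - 100) + 49) + 3139 = (4*(-50)*(-95) + 49) + 3139 = (19000 + 49) + 3139 = 19049 + 3139 = 22188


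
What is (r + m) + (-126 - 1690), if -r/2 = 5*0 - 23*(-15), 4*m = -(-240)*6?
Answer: -2146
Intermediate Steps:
m = 360 (m = (-(-240)*6)/4 = (-120*(-12))/4 = (¼)*1440 = 360)
r = -690 (r = -2*(5*0 - 23*(-15)) = -2*(0 + 345) = -2*345 = -690)
(r + m) + (-126 - 1690) = (-690 + 360) + (-126 - 1690) = -330 - 1816 = -2146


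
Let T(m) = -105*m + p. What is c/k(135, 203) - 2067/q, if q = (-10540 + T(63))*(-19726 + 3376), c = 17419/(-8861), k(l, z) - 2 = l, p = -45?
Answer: -1633693476373/113796329180000 ≈ -0.014356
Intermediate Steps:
k(l, z) = 2 + l
T(m) = -45 - 105*m (T(m) = -105*m - 45 = -45 - 105*m)
c = -17419/8861 (c = 17419*(-1/8861) = -17419/8861 ≈ -1.9658)
q = 281220000 (q = (-10540 + (-45 - 105*63))*(-19726 + 3376) = (-10540 + (-45 - 6615))*(-16350) = (-10540 - 6660)*(-16350) = -17200*(-16350) = 281220000)
c/k(135, 203) - 2067/q = -17419/(8861*(2 + 135)) - 2067/281220000 = -17419/8861/137 - 2067*1/281220000 = -17419/8861*1/137 - 689/93740000 = -17419/1213957 - 689/93740000 = -1633693476373/113796329180000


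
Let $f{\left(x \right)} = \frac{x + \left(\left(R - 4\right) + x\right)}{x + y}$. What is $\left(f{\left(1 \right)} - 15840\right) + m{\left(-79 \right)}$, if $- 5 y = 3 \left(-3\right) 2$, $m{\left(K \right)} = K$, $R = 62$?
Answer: $- \frac{365837}{23} \approx -15906.0$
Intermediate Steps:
$y = \frac{18}{5}$ ($y = - \frac{3 \left(-3\right) 2}{5} = - \frac{\left(-9\right) 2}{5} = \left(- \frac{1}{5}\right) \left(-18\right) = \frac{18}{5} \approx 3.6$)
$f{\left(x \right)} = \frac{58 + 2 x}{\frac{18}{5} + x}$ ($f{\left(x \right)} = \frac{x + \left(\left(62 - 4\right) + x\right)}{x + \frac{18}{5}} = \frac{x + \left(58 + x\right)}{\frac{18}{5} + x} = \frac{58 + 2 x}{\frac{18}{5} + x}$)
$\left(f{\left(1 \right)} - 15840\right) + m{\left(-79 \right)} = \left(\frac{10 \left(29 + 1\right)}{18 + 5 \cdot 1} - 15840\right) - 79 = \left(10 \frac{1}{18 + 5} \cdot 30 - 15840\right) - 79 = \left(10 \cdot \frac{1}{23} \cdot 30 - 15840\right) - 79 = \left(\frac{300}{23} - 15840\right) - 79 = - \frac{364020}{23} - 79 = - \frac{365837}{23}$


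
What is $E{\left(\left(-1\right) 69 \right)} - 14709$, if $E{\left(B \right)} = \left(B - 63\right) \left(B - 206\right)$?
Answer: $21591$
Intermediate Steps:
$E{\left(B \right)} = \left(-206 + B\right) \left(-63 + B\right)$ ($E{\left(B \right)} = \left(-63 + B\right) \left(-206 + B\right) = \left(-206 + B\right) \left(-63 + B\right)$)
$E{\left(\left(-1\right) 69 \right)} - 14709 = \left(12978 + \left(\left(-1\right) 69\right)^{2} - 269 \left(\left(-1\right) 69\right)\right) - 14709 = \left(12978 + \left(-69\right)^{2} - -18561\right) - 14709 = \left(12978 + 4761 + 18561\right) - 14709 = 36300 - 14709 = 21591$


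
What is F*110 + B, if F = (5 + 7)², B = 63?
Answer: 15903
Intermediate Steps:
F = 144 (F = 12² = 144)
F*110 + B = 144*110 + 63 = 15840 + 63 = 15903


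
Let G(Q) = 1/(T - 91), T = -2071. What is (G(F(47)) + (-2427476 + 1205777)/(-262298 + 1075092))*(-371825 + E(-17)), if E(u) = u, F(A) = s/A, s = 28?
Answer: 245613356997736/439315157 ≈ 5.5908e+5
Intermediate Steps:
F(A) = 28/A
G(Q) = -1/2162 (G(Q) = 1/(-2071 - 91) = 1/(-2162) = -1/2162)
(G(F(47)) + (-2427476 + 1205777)/(-262298 + 1075092))*(-371825 + E(-17)) = (-1/2162 + (-2427476 + 1205777)/(-262298 + 1075092))*(-371825 - 17) = (-1/2162 - 1221699/812794)*(-371842) = -660531508/439315157*(-371842) = 245613356997736/439315157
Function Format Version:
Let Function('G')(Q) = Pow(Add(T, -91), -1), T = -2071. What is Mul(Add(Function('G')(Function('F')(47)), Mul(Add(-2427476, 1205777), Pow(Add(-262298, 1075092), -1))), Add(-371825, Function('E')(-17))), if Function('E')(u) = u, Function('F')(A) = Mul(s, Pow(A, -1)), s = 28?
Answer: Rational(245613356997736, 439315157) ≈ 5.5908e+5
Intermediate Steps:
Function('F')(A) = Mul(28, Pow(A, -1))
Function('G')(Q) = Rational(-1, 2162) (Function('G')(Q) = Pow(Add(-2071, -91), -1) = Pow(-2162, -1) = Rational(-1, 2162))
Mul(Add(Function('G')(Function('F')(47)), Mul(Add(-2427476, 1205777), Pow(Add(-262298, 1075092), -1))), Add(-371825, Function('E')(-17))) = Mul(Add(Rational(-1, 2162), Mul(Add(-2427476, 1205777), Pow(Add(-262298, 1075092), -1))), Add(-371825, -17)) = Mul(Add(Rational(-1, 2162), Mul(-1221699, Pow(812794, -1))), -371842) = Mul(Add(Rational(-1, 2162), Mul(-1221699, Rational(1, 812794))), -371842) = Mul(Add(Rational(-1, 2162), Rational(-1221699, 812794)), -371842) = Mul(Rational(-660531508, 439315157), -371842) = Rational(245613356997736, 439315157)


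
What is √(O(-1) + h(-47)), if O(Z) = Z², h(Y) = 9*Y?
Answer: I*√422 ≈ 20.543*I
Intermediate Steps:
√(O(-1) + h(-47)) = √((-1)² + 9*(-47)) = √(1 - 423) = √(-422) = I*√422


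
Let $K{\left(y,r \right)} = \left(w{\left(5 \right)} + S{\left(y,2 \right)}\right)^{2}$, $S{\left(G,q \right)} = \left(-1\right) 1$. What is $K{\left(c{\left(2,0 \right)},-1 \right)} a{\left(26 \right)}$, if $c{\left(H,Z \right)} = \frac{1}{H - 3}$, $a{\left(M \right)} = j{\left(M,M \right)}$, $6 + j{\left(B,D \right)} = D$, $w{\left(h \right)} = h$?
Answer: $320$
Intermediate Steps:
$j{\left(B,D \right)} = -6 + D$
$S{\left(G,q \right)} = -1$
$a{\left(M \right)} = -6 + M$
$c{\left(H,Z \right)} = \frac{1}{-3 + H}$
$K{\left(y,r \right)} = 16$ ($K{\left(y,r \right)} = \left(5 - 1\right)^{2} = 4^{2} = 16$)
$K{\left(c{\left(2,0 \right)},-1 \right)} a{\left(26 \right)} = 16 \left(-6 + 26\right) = 16 \cdot 20 = 320$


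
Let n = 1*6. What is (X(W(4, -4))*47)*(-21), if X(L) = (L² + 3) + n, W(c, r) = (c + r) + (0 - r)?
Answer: -24675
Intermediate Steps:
W(c, r) = c (W(c, r) = (c + r) - r = c)
n = 6
X(L) = 9 + L² (X(L) = (L² + 3) + 6 = (3 + L²) + 6 = 9 + L²)
(X(W(4, -4))*47)*(-21) = ((9 + 4²)*47)*(-21) = ((9 + 16)*47)*(-21) = (25*47)*(-21) = 1175*(-21) = -24675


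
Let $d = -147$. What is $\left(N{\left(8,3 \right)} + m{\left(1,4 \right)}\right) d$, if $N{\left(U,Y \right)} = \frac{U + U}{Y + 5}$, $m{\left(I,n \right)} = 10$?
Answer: $-1764$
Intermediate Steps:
$N{\left(U,Y \right)} = \frac{2 U}{5 + Y}$
$\left(N{\left(8,3 \right)} + m{\left(1,4 \right)}\right) d = \left(2 \cdot 8 \frac{1}{5 + 3} + 10\right) \left(-147\right) = \left(2 \cdot 8 \cdot \frac{1}{8} + 10\right) \left(-147\right) = \left(2 + 10\right) \left(-147\right) = 12 \left(-147\right) = -1764$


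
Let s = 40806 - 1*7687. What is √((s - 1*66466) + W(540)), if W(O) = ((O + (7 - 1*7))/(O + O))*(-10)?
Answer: 2*I*√8338 ≈ 182.63*I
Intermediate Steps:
s = 33119 (s = 40806 - 7687 = 33119)
W(O) = -5 (W(O) = ((O + (7 - 7))/((2*O)))*(-10) = ((O + 0)*(1/(2*O)))*(-10) = (O*(1/(2*O)))*(-10) = (½)*(-10) = -5)
√((s - 1*66466) + W(540)) = √((33119 - 1*66466) - 5) = √((33119 - 66466) - 5) = √(-33347 - 5) = √(-33352) = 2*I*√8338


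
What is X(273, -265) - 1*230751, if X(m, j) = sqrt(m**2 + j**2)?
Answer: -230751 + sqrt(144754) ≈ -2.3037e+5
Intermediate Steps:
X(m, j) = sqrt(j**2 + m**2)
X(273, -265) - 1*230751 = sqrt((-265)**2 + 273**2) - 1*230751 = sqrt(70225 + 74529) - 230751 = sqrt(144754) - 230751 = -230751 + sqrt(144754)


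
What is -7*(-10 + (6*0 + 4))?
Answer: 42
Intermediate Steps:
-7*(-10 + (6*0 + 4)) = -7*(-10 + (0 + 4)) = -7*(-10 + 4) = -7*(-6) = 42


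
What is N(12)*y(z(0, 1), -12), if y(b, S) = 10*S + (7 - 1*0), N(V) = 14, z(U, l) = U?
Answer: -1582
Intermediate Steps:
y(b, S) = 7 + 10*S (y(b, S) = 10*S + (7 + 0) = 10*S + 7 = 7 + 10*S)
N(12)*y(z(0, 1), -12) = 14*(7 + 10*(-12)) = 14*(7 - 120) = 14*(-113) = -1582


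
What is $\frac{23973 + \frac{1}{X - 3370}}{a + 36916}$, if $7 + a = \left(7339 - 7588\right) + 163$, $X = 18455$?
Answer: $\frac{361632706}{555474955} \approx 0.65103$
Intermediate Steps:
$a = -93$ ($a = -7 + \left(\left(7339 - 7588\right) + 163\right) = -7 + \left(-249 + 163\right) = -7 - 86 = -93$)
$\frac{23973 + \frac{1}{X - 3370}}{a + 36916} = \frac{23973 + \frac{1}{18455 - 3370}}{-93 + 36916} = \frac{23973 + \frac{1}{15085}}{36823} = \left(23973 + \frac{1}{15085}\right) \frac{1}{36823} = \frac{361632706}{15085} \cdot \frac{1}{36823} = \frac{361632706}{555474955}$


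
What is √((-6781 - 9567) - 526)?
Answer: I*√16874 ≈ 129.9*I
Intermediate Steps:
√((-6781 - 9567) - 526) = √(-16348 - 526) = √(-16874) = I*√16874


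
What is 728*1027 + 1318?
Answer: 748974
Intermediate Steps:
728*1027 + 1318 = 747656 + 1318 = 748974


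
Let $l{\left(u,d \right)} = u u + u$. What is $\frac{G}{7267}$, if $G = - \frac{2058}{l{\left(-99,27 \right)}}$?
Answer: $- \frac{7}{239811} \approx -2.919 \cdot 10^{-5}$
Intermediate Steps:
$l{\left(u,d \right)} = u + u^{2}$ ($l{\left(u,d \right)} = u^{2} + u = u + u^{2}$)
$G = - \frac{7}{33}$ ($G = - \frac{2058}{\left(-99\right) \left(1 - 99\right)} = - \frac{2058}{\left(-99\right) \left(-98\right)} = - \frac{2058}{9702} = \left(-2058\right) \frac{1}{9702} = - \frac{7}{33} \approx -0.21212$)
$\frac{G}{7267} = - \frac{7}{33 \cdot 7267} = \left(- \frac{7}{33}\right) \frac{1}{7267} = - \frac{7}{239811}$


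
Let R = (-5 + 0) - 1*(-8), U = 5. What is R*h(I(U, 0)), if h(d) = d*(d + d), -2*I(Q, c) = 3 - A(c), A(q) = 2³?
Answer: 75/2 ≈ 37.500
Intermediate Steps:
A(q) = 8
I(Q, c) = 5/2 (I(Q, c) = -(3 - 1*8)/2 = -(3 - 8)/2 = -½*(-5) = 5/2)
h(d) = 2*d² (h(d) = d*(2*d) = 2*d²)
R = 3 (R = -5 + 8 = 3)
R*h(I(U, 0)) = 3*(2*(5/2)²) = 3*(2*(25/4)) = 3*(25/2) = 75/2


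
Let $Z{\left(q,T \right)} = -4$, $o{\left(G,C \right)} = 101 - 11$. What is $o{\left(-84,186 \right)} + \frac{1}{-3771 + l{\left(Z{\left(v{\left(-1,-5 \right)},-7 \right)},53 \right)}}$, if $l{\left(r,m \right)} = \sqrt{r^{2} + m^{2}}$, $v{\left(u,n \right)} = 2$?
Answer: $\frac{1279581669}{14217616} - \frac{5 \sqrt{113}}{14217616} \approx 90.0$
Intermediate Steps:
$o{\left(G,C \right)} = 90$ ($o{\left(G,C \right)} = 101 - 11 = 90$)
$l{\left(r,m \right)} = \sqrt{m^{2} + r^{2}}$
$o{\left(-84,186 \right)} + \frac{1}{-3771 + l{\left(Z{\left(v{\left(-1,-5 \right)},-7 \right)},53 \right)}} = 90 + \frac{1}{-3771 + \sqrt{53^{2} + \left(-4\right)^{2}}} = 90 + \frac{1}{-3771 + \sqrt{2809 + 16}} = 90 + \frac{1}{-3771 + \sqrt{2825}} = 90 + \frac{1}{-3771 + 5 \sqrt{113}}$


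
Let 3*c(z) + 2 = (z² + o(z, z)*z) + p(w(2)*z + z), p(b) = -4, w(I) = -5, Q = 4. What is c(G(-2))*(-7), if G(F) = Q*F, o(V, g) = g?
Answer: -854/3 ≈ -284.67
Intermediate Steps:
G(F) = 4*F
c(z) = -2 + 2*z²/3 (c(z) = -⅔ + ((z² + z*z) - 4)/3 = -⅔ + ((z² + z²) - 4)/3 = -⅔ + (2*z² - 4)/3 = -⅔ + (-4 + 2*z²)/3 = -⅔ + (-4/3 + 2*z²/3) = -2 + 2*z²/3)
c(G(-2))*(-7) = (-2 + 2*(4*(-2))²/3)*(-7) = (-2 + (⅔)*(-8)²)*(-7) = (-2 + (⅔)*64)*(-7) = (-2 + 128/3)*(-7) = (122/3)*(-7) = -854/3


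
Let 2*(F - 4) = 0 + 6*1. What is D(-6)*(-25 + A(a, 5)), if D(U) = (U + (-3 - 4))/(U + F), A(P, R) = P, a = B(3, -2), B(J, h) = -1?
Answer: 338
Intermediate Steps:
a = -1
F = 7 (F = 4 + (0 + 6*1)/2 = 4 + (0 + 6)/2 = 4 + (1/2)*6 = 4 + 3 = 7)
D(U) = (-7 + U)/(7 + U) (D(U) = (U + (-3 - 4))/(U + 7) = (U - 7)/(7 + U) = (-7 + U)/(7 + U))
D(-6)*(-25 + A(a, 5)) = ((-7 - 6)/(7 - 6))*(-25 - 1) = (-13/1)*(-26) = (1*(-13))*(-26) = -13*(-26) = 338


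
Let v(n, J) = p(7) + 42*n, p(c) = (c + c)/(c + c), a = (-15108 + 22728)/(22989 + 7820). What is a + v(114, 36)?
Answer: 147551921/30809 ≈ 4789.3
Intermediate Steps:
a = 7620/30809 ≈ 0.24733
p(c) = 1 (p(c) = (2*c)/((2*c)) = (2*c)*(1/(2*c)) = 1)
v(n, J) = 1 + 42*n
a + v(114, 36) = 7620/30809 + (1 + 42*114) = 7620/30809 + (1 + 4788) = 7620/30809 + 4789 = 147551921/30809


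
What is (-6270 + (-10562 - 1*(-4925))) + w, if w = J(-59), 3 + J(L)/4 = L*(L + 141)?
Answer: -31271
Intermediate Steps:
J(L) = -12 + 4*L*(141 + L) (J(L) = -12 + 4*(L*(L + 141)) = -12 + 4*(L*(141 + L)) = -12 + 4*L*(141 + L))
w = -19364 (w = -12 + 4*(-59)² + 564*(-59) = -12 + 4*3481 - 33276 = -12 + 13924 - 33276 = -19364)
(-6270 + (-10562 - 1*(-4925))) + w = (-6270 + (-10562 - 1*(-4925))) - 19364 = (-6270 + (-10562 + 4925)) - 19364 = (-6270 - 5637) - 19364 = -11907 - 19364 = -31271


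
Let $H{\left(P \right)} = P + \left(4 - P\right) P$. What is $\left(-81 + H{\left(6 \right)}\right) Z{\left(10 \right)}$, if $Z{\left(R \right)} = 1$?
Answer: $-87$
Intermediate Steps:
$H{\left(P \right)} = P + P \left(4 - P\right)$
$\left(-81 + H{\left(6 \right)}\right) Z{\left(10 \right)} = \left(-81 + 6 \left(5 - 6\right)\right) 1 = \left(-81 + 6 \left(-1\right)\right) 1 = \left(-81 - 6\right) 1 = \left(-87\right) 1 = -87$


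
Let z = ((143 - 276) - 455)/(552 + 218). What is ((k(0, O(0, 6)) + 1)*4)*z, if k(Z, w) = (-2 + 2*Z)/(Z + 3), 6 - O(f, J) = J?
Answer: -56/55 ≈ -1.0182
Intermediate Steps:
O(f, J) = 6 - J
k(Z, w) = (-2 + 2*Z)/(3 + Z)
z = -42/55 (z = (-133 - 455)/770 = -588*1/770 = -42/55 ≈ -0.76364)
((k(0, O(0, 6)) + 1)*4)*z = ((2*(-1 + 0)/(3 + 0) + 1)*4)*(-42/55) = ((2*(-1)/3 + 1)*4)*(-42/55) = ((2*(⅓)*(-1) + 1)*4)*(-42/55) = ((-⅔ + 1)*4)*(-42/55) = ((⅓)*4)*(-42/55) = (4/3)*(-42/55) = -56/55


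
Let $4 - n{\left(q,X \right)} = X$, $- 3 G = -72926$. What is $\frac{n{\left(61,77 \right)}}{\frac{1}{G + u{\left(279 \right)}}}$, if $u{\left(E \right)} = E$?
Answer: $- \frac{5384699}{3} \approx -1.7949 \cdot 10^{6}$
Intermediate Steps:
$G = \frac{72926}{3}$ ($G = \left(- \frac{1}{3}\right) \left(-72926\right) = \frac{72926}{3} \approx 24309.0$)
$n{\left(q,X \right)} = 4 - X$
$\frac{n{\left(61,77 \right)}}{\frac{1}{G + u{\left(279 \right)}}} = \frac{4 - 77}{\frac{1}{\frac{72926}{3} + 279}} = \frac{4 - 77}{\frac{1}{\frac{73763}{3}}} = - \frac{73}{\frac{3}{73763}} = \left(-73\right) \frac{73763}{3} = - \frac{5384699}{3}$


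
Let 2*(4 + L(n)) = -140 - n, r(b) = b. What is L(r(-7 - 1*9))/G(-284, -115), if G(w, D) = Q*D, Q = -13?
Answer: -66/1495 ≈ -0.044147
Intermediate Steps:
G(w, D) = -13*D
L(n) = -74 - n/2 (L(n) = -4 + (-140 - n)/2 = -4 + (-70 - n/2) = -74 - n/2)
L(r(-7 - 1*9))/G(-284, -115) = (-74 - (-7 - 1*9)/2)/((-13*(-115))) = (-74 - (-7 - 9)/2)/1495 = (-74 - 1/2*(-16))*(1/1495) = (-74 + 8)*(1/1495) = -66*1/1495 = -66/1495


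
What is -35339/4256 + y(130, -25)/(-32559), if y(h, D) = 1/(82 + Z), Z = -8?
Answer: -42572294665/5127130848 ≈ -8.3033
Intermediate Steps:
y(h, D) = 1/74 (y(h, D) = 1/(82 - 8) = 1/74)
-35339/4256 + y(130, -25)/(-32559) = -35339/4256 + (1/74)/(-32559) = -35339*1/4256 + (1/74)*(-1/32559) = -35339/4256 - 1/2409366 = -42572294665/5127130848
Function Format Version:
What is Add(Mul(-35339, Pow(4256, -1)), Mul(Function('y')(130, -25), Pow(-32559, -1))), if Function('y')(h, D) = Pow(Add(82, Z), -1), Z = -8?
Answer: Rational(-42572294665, 5127130848) ≈ -8.3033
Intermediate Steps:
Function('y')(h, D) = Rational(1, 74) (Function('y')(h, D) = Pow(Add(82, -8), -1) = Pow(74, -1) = Rational(1, 74))
Add(Mul(-35339, Pow(4256, -1)), Mul(Function('y')(130, -25), Pow(-32559, -1))) = Add(Mul(-35339, Pow(4256, -1)), Mul(Rational(1, 74), Pow(-32559, -1))) = Add(Mul(-35339, Rational(1, 4256)), Mul(Rational(1, 74), Rational(-1, 32559))) = Add(Rational(-35339, 4256), Rational(-1, 2409366)) = Rational(-42572294665, 5127130848)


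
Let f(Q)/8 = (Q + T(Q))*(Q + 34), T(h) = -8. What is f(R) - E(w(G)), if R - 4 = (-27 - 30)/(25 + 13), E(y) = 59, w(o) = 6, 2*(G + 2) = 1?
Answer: -1665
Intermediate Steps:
G = -3/2 (G = -2 + (½)*1 = -2 + ½ = -3/2 ≈ -1.5000)
R = 5/2 (R = 4 + (-27 - 30)/(25 + 13) = 4 - 57/38 = 4 - 57*1/38 = 4 - 3/2 = 5/2 ≈ 2.5000)
f(Q) = 8*(-8 + Q)*(34 + Q) (f(Q) = 8*((Q - 8)*(Q + 34)) = 8*((-8 + Q)*(34 + Q)) = 8*(-8 + Q)*(34 + Q))
f(R) - E(w(G)) = (-2176 + 8*(5/2)² + 208*(5/2)) - 1*59 = (-2176 + 8*(25/4) + 520) - 59 = (-2176 + 50 + 520) - 59 = -1606 - 59 = -1665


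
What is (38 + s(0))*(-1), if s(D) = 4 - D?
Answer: -42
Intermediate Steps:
(38 + s(0))*(-1) = (38 + (4 - 1*0))*(-1) = (38 + (4 + 0))*(-1) = (38 + 4)*(-1) = 42*(-1) = -42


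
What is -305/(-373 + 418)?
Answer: -61/9 ≈ -6.7778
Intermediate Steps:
-305/(-373 + 418) = -305/45 = -305*1/45 = -61/9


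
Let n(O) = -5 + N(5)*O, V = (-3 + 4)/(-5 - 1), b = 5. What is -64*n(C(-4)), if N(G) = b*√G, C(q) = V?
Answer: 320 + 160*√5/3 ≈ 439.26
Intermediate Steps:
V = -⅙ (V = 1/(-6) = 1*(-⅙) = -⅙ ≈ -0.16667)
C(q) = -⅙
N(G) = 5*√G
n(O) = -5 + 5*O*√5 (n(O) = -5 + (5*√5)*O = -5 + 5*O*√5)
-64*n(C(-4)) = -64*(-5 + 5*(-⅙)*√5) = -64*(-5 - 5*√5/6) = 320 + 160*√5/3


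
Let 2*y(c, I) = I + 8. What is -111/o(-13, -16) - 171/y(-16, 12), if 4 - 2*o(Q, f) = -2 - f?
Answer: 51/10 ≈ 5.1000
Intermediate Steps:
y(c, I) = 4 + I/2 (y(c, I) = (I + 8)/2 = (8 + I)/2 = 4 + I/2)
o(Q, f) = 3 + f/2 (o(Q, f) = 2 - (-2 - f)/2 = 2 + (1 + f/2) = 3 + f/2)
-111/o(-13, -16) - 171/y(-16, 12) = -111/(3 + (½)*(-16)) - 171/(4 + (½)*12) = -111/(3 - 8) - 171/(4 + 6) = -111/(-5) - 171/10 = -111*(-⅕) - 171*⅒ = 111/5 - 171/10 = 51/10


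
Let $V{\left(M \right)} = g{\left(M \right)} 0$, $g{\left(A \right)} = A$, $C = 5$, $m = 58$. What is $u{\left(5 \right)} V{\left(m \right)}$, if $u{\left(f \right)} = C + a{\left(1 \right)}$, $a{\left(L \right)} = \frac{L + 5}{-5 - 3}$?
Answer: $0$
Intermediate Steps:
$a{\left(L \right)} = - \frac{5}{8} - \frac{L}{8}$ ($a{\left(L \right)} = \frac{5 + L}{-8} = \left(5 + L\right) \left(- \frac{1}{8}\right) = - \frac{5}{8} - \frac{L}{8}$)
$V{\left(M \right)} = 0$ ($V{\left(M \right)} = M 0 = 0$)
$u{\left(f \right)} = \frac{17}{4}$ ($u{\left(f \right)} = 5 - \frac{3}{4} = \frac{17}{4}$)
$u{\left(5 \right)} V{\left(m \right)} = \frac{17}{4} \cdot 0 = 0$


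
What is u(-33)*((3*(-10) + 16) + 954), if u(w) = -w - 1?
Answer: 30080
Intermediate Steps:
u(w) = -1 - w
u(-33)*((3*(-10) + 16) + 954) = (-1 - 1*(-33))*((3*(-10) + 16) + 954) = (-1 + 33)*((-30 + 16) + 954) = 32*(-14 + 954) = 32*940 = 30080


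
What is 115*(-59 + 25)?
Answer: -3910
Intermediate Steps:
115*(-59 + 25) = 115*(-34) = -3910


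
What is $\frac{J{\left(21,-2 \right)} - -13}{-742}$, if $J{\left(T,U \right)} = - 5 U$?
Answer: $- \frac{23}{742} \approx -0.030997$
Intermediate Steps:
$\frac{J{\left(21,-2 \right)} - -13}{-742} = \frac{\left(-5\right) \left(-2\right) - -13}{-742} = \left(10 + 13\right) \left(- \frac{1}{742}\right) = 23 \left(- \frac{1}{742}\right) = - \frac{23}{742}$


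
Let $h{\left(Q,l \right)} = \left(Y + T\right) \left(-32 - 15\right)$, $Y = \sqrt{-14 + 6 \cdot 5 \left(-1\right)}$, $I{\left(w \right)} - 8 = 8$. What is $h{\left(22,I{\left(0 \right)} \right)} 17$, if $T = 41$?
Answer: $-32759 - 1598 i \sqrt{11} \approx -32759.0 - 5300.0 i$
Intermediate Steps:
$I{\left(w \right)} = 16$ ($I{\left(w \right)} = 8 + 8 = 16$)
$Y = 2 i \sqrt{11}$ ($Y = \sqrt{-14 + 30 \left(-1\right)} = \sqrt{-14 - 30} = \sqrt{-44} = 2 i \sqrt{11} \approx 6.6332 i$)
$h{\left(Q,l \right)} = -1927 - 94 i \sqrt{11}$ ($h{\left(Q,l \right)} = \left(2 i \sqrt{11} + 41\right) \left(-32 - 15\right) = \left(41 + 2 i \sqrt{11}\right) \left(-47\right) = -1927 - 94 i \sqrt{11}$)
$h{\left(22,I{\left(0 \right)} \right)} 17 = \left(-1927 - 94 i \sqrt{11}\right) 17 = -32759 - 1598 i \sqrt{11}$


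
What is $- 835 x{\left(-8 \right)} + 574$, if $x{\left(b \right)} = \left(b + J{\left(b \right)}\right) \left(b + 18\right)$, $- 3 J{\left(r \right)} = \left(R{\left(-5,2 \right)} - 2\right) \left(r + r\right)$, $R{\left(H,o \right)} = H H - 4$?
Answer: $- \frac{2336278}{3} \approx -7.7876 \cdot 10^{5}$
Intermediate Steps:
$R{\left(H,o \right)} = -4 + H^{2}$ ($R{\left(H,o \right)} = H^{2} - 4 = -4 + H^{2}$)
$J{\left(r \right)} = - \frac{38 r}{3}$ ($J{\left(r \right)} = - \frac{\left(\left(-4 + \left(-5\right)^{2}\right) - 2\right) \left(r + r\right)}{3} = - \frac{\left(\left(-4 + 25\right) - 2\right) 2 r}{3} = - \frac{\left(21 - 2\right) 2 r}{3} = - \frac{19 \cdot 2 r}{3} = - \frac{38 r}{3}$)
$x{\left(b \right)} = - \frac{35 b \left(18 + b\right)}{3}$ ($x{\left(b \right)} = \left(b - \frac{38 b}{3}\right) \left(b + 18\right) = - \frac{35 b}{3} \left(18 + b\right) = - \frac{35 b \left(18 + b\right)}{3}$)
$- 835 x{\left(-8 \right)} + 574 = - 835 \cdot \frac{35}{3} \left(-8\right) \left(-18 - -8\right) + 574 = - 835 \cdot \frac{35}{3} \left(-8\right) \left(-18 + 8\right) + 574 = - 835 \cdot \frac{35}{3} \left(-8\right) \left(-10\right) + 574 = \left(-835\right) \frac{2800}{3} + 574 = - \frac{2338000}{3} + 574 = - \frac{2336278}{3}$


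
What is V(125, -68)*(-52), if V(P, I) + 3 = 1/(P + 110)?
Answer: 36608/235 ≈ 155.78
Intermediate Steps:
V(P, I) = -3 + 1/(110 + P) (V(P, I) = -3 + 1/(P + 110) = -3 + 1/(110 + P))
V(125, -68)*(-52) = ((-329 - 3*125)/(110 + 125))*(-52) = ((-329 - 375)/235)*(-52) = ((1/235)*(-704))*(-52) = -704/235*(-52) = 36608/235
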